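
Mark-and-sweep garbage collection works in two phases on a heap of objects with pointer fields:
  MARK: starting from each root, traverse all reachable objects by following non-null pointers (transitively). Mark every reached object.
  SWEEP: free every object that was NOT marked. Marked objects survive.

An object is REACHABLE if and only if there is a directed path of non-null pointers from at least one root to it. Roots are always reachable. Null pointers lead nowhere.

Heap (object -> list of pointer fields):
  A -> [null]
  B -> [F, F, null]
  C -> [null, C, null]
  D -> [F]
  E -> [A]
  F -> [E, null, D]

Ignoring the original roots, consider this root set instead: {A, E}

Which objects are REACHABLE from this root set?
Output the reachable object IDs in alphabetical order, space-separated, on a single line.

Roots: A E
Mark A: refs=null, marked=A
Mark E: refs=A, marked=A E
Unmarked (collected): B C D F

Answer: A E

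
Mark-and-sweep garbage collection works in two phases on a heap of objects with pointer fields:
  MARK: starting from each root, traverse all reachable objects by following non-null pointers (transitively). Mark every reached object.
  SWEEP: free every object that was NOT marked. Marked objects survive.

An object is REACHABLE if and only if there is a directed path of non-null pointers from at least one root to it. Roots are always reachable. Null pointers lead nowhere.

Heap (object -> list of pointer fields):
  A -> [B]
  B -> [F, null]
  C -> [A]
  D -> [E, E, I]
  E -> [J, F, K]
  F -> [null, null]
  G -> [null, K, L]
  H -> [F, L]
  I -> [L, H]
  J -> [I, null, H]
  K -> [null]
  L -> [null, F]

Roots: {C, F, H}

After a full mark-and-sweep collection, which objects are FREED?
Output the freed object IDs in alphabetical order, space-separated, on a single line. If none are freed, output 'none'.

Answer: D E G I J K

Derivation:
Roots: C F H
Mark C: refs=A, marked=C
Mark F: refs=null null, marked=C F
Mark H: refs=F L, marked=C F H
Mark A: refs=B, marked=A C F H
Mark L: refs=null F, marked=A C F H L
Mark B: refs=F null, marked=A B C F H L
Unmarked (collected): D E G I J K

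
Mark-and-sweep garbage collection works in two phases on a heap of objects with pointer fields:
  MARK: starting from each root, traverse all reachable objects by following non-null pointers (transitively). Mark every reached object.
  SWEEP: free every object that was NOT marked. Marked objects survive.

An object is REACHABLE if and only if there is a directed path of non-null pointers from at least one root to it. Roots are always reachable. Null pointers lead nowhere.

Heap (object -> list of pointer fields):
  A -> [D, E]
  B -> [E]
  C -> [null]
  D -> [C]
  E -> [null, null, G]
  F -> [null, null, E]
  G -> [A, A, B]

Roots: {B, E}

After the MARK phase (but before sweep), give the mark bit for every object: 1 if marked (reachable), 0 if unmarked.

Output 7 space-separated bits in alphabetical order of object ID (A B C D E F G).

Answer: 1 1 1 1 1 0 1

Derivation:
Roots: B E
Mark B: refs=E, marked=B
Mark E: refs=null null G, marked=B E
Mark G: refs=A A B, marked=B E G
Mark A: refs=D E, marked=A B E G
Mark D: refs=C, marked=A B D E G
Mark C: refs=null, marked=A B C D E G
Unmarked (collected): F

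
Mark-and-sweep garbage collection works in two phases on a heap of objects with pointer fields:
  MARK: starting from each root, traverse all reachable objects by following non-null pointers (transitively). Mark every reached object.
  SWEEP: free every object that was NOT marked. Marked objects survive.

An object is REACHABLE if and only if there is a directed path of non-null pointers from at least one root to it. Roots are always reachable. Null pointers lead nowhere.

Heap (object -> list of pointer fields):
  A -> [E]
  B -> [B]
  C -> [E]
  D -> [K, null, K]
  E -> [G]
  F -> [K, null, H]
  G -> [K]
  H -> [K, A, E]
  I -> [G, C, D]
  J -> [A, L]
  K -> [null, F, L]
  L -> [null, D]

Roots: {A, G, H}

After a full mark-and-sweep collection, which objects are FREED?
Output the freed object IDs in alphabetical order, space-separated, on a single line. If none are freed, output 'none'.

Answer: B C I J

Derivation:
Roots: A G H
Mark A: refs=E, marked=A
Mark G: refs=K, marked=A G
Mark H: refs=K A E, marked=A G H
Mark E: refs=G, marked=A E G H
Mark K: refs=null F L, marked=A E G H K
Mark F: refs=K null H, marked=A E F G H K
Mark L: refs=null D, marked=A E F G H K L
Mark D: refs=K null K, marked=A D E F G H K L
Unmarked (collected): B C I J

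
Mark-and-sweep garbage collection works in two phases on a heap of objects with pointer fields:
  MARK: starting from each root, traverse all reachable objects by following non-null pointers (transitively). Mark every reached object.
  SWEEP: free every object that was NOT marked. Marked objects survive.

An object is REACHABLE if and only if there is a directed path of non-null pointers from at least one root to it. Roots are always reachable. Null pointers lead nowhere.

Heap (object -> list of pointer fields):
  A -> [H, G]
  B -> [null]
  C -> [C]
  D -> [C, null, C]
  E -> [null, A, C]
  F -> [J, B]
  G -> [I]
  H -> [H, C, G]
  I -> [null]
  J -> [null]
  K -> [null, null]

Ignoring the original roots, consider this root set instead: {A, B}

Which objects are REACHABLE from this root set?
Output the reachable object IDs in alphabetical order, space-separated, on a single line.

Roots: A B
Mark A: refs=H G, marked=A
Mark B: refs=null, marked=A B
Mark H: refs=H C G, marked=A B H
Mark G: refs=I, marked=A B G H
Mark C: refs=C, marked=A B C G H
Mark I: refs=null, marked=A B C G H I
Unmarked (collected): D E F J K

Answer: A B C G H I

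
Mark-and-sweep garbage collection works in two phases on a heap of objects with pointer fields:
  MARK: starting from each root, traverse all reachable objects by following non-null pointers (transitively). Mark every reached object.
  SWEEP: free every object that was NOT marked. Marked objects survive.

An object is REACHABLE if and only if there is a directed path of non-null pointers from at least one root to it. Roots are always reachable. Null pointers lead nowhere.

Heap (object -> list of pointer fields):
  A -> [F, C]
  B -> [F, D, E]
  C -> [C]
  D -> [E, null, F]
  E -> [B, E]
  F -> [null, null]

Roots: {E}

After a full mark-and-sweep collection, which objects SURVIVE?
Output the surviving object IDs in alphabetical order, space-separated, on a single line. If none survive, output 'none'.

Answer: B D E F

Derivation:
Roots: E
Mark E: refs=B E, marked=E
Mark B: refs=F D E, marked=B E
Mark F: refs=null null, marked=B E F
Mark D: refs=E null F, marked=B D E F
Unmarked (collected): A C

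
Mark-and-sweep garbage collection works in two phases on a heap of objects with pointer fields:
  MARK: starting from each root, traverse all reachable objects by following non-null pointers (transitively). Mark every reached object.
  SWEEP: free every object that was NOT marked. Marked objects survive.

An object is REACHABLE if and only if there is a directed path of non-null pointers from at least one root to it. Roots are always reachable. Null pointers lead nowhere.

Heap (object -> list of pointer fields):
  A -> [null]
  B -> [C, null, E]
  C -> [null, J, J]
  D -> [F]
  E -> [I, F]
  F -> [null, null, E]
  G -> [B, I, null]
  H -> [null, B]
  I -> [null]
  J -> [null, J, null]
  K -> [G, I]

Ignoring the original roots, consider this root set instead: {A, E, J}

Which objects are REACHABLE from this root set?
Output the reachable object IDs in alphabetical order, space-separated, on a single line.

Answer: A E F I J

Derivation:
Roots: A E J
Mark A: refs=null, marked=A
Mark E: refs=I F, marked=A E
Mark J: refs=null J null, marked=A E J
Mark I: refs=null, marked=A E I J
Mark F: refs=null null E, marked=A E F I J
Unmarked (collected): B C D G H K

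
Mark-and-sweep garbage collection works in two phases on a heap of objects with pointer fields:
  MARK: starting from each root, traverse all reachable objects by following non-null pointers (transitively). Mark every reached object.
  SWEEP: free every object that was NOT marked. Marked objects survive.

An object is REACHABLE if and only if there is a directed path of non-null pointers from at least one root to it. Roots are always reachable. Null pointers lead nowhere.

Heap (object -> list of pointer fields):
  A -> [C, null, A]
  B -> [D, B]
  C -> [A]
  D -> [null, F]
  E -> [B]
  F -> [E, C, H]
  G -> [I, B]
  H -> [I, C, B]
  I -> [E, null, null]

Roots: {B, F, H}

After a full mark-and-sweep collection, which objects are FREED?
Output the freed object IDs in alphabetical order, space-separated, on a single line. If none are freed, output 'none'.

Roots: B F H
Mark B: refs=D B, marked=B
Mark F: refs=E C H, marked=B F
Mark H: refs=I C B, marked=B F H
Mark D: refs=null F, marked=B D F H
Mark E: refs=B, marked=B D E F H
Mark C: refs=A, marked=B C D E F H
Mark I: refs=E null null, marked=B C D E F H I
Mark A: refs=C null A, marked=A B C D E F H I
Unmarked (collected): G

Answer: G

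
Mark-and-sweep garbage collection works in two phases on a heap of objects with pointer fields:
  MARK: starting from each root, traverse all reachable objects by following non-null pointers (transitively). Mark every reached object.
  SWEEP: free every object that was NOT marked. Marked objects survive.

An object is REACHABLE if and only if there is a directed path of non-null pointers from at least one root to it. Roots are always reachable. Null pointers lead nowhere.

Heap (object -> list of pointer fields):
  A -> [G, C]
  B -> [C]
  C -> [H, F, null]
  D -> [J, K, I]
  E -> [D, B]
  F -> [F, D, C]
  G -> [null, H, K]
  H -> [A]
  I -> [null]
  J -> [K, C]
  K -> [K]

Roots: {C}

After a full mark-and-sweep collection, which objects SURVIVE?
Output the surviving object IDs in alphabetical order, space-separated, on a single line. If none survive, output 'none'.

Answer: A C D F G H I J K

Derivation:
Roots: C
Mark C: refs=H F null, marked=C
Mark H: refs=A, marked=C H
Mark F: refs=F D C, marked=C F H
Mark A: refs=G C, marked=A C F H
Mark D: refs=J K I, marked=A C D F H
Mark G: refs=null H K, marked=A C D F G H
Mark J: refs=K C, marked=A C D F G H J
Mark K: refs=K, marked=A C D F G H J K
Mark I: refs=null, marked=A C D F G H I J K
Unmarked (collected): B E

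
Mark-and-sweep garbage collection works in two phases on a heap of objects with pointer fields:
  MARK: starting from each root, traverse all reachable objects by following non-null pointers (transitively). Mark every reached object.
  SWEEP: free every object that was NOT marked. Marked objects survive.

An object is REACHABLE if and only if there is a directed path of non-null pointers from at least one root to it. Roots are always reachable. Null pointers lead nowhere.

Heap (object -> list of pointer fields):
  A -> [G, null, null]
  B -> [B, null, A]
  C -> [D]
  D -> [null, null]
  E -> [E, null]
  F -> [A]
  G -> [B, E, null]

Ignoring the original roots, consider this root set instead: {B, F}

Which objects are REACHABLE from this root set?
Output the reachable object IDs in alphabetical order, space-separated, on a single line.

Roots: B F
Mark B: refs=B null A, marked=B
Mark F: refs=A, marked=B F
Mark A: refs=G null null, marked=A B F
Mark G: refs=B E null, marked=A B F G
Mark E: refs=E null, marked=A B E F G
Unmarked (collected): C D

Answer: A B E F G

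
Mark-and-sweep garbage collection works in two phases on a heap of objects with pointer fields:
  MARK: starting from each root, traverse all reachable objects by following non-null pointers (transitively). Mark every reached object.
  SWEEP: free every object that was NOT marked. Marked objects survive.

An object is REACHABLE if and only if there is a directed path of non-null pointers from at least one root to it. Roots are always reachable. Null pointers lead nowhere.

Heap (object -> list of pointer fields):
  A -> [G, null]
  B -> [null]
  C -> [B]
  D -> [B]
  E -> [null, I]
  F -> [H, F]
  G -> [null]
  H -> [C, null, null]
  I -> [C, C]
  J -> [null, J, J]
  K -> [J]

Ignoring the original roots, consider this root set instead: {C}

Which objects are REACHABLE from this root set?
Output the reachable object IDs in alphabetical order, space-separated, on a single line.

Roots: C
Mark C: refs=B, marked=C
Mark B: refs=null, marked=B C
Unmarked (collected): A D E F G H I J K

Answer: B C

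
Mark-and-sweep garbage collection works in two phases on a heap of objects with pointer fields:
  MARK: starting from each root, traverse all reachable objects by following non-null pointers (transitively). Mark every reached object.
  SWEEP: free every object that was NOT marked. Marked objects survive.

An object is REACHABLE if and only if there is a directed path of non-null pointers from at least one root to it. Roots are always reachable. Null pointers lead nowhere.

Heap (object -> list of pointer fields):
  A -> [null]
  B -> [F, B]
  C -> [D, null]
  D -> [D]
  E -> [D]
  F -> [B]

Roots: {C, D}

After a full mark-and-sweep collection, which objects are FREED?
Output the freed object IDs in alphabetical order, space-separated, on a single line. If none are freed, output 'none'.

Roots: C D
Mark C: refs=D null, marked=C
Mark D: refs=D, marked=C D
Unmarked (collected): A B E F

Answer: A B E F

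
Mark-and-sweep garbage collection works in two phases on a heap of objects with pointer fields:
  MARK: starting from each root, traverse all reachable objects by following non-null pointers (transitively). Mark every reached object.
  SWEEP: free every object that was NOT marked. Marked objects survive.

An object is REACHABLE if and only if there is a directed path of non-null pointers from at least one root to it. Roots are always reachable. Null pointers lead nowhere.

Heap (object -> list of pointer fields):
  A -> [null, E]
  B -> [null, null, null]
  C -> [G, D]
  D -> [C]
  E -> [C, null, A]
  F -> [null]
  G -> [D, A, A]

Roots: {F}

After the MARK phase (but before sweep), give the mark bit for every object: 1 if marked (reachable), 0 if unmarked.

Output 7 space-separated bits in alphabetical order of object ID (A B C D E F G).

Answer: 0 0 0 0 0 1 0

Derivation:
Roots: F
Mark F: refs=null, marked=F
Unmarked (collected): A B C D E G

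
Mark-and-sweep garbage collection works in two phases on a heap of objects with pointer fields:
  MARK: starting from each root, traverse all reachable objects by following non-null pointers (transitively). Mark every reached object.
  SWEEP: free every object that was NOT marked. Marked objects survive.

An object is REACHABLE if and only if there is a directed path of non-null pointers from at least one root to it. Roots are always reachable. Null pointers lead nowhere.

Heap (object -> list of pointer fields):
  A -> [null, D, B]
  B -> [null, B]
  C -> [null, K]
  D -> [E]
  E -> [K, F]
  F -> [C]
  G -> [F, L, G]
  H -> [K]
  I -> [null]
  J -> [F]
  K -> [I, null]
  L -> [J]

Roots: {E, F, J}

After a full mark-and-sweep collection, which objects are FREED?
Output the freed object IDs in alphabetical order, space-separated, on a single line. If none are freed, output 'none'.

Roots: E F J
Mark E: refs=K F, marked=E
Mark F: refs=C, marked=E F
Mark J: refs=F, marked=E F J
Mark K: refs=I null, marked=E F J K
Mark C: refs=null K, marked=C E F J K
Mark I: refs=null, marked=C E F I J K
Unmarked (collected): A B D G H L

Answer: A B D G H L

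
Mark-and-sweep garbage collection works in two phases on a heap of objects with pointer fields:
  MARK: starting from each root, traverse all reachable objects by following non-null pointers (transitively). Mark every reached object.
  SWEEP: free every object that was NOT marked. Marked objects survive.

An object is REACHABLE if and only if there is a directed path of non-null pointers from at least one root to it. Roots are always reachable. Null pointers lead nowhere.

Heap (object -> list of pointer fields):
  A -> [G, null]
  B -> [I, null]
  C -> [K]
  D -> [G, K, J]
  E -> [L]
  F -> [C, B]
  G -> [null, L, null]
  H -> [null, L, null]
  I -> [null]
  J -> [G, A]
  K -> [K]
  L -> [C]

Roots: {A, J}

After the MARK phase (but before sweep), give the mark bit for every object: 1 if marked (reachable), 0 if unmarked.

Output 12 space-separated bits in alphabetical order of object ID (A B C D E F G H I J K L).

Answer: 1 0 1 0 0 0 1 0 0 1 1 1

Derivation:
Roots: A J
Mark A: refs=G null, marked=A
Mark J: refs=G A, marked=A J
Mark G: refs=null L null, marked=A G J
Mark L: refs=C, marked=A G J L
Mark C: refs=K, marked=A C G J L
Mark K: refs=K, marked=A C G J K L
Unmarked (collected): B D E F H I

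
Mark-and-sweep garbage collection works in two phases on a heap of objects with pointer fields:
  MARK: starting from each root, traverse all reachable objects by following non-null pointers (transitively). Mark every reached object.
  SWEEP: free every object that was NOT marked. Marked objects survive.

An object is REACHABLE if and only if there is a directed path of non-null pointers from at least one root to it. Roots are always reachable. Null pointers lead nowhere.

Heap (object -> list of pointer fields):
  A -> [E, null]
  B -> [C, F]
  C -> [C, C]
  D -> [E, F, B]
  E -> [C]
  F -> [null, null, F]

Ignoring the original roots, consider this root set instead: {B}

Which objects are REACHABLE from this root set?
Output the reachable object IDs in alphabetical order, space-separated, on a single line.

Roots: B
Mark B: refs=C F, marked=B
Mark C: refs=C C, marked=B C
Mark F: refs=null null F, marked=B C F
Unmarked (collected): A D E

Answer: B C F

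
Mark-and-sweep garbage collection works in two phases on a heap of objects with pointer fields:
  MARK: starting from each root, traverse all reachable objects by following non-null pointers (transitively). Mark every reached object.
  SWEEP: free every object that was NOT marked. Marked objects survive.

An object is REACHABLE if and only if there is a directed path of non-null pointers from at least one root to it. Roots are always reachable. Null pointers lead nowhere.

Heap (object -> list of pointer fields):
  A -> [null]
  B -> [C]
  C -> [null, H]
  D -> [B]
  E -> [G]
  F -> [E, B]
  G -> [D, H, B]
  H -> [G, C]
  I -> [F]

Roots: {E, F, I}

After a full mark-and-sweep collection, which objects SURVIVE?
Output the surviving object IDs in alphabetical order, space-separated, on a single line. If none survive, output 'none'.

Roots: E F I
Mark E: refs=G, marked=E
Mark F: refs=E B, marked=E F
Mark I: refs=F, marked=E F I
Mark G: refs=D H B, marked=E F G I
Mark B: refs=C, marked=B E F G I
Mark D: refs=B, marked=B D E F G I
Mark H: refs=G C, marked=B D E F G H I
Mark C: refs=null H, marked=B C D E F G H I
Unmarked (collected): A

Answer: B C D E F G H I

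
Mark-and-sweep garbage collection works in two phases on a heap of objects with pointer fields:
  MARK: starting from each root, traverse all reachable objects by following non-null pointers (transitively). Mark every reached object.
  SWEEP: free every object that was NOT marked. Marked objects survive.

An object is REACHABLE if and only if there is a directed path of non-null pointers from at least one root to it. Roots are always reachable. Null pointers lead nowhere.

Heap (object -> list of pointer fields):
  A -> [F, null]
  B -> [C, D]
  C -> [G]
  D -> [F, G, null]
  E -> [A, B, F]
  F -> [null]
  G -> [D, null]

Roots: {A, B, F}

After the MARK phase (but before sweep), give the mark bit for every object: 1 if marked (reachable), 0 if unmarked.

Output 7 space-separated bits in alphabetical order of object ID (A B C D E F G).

Answer: 1 1 1 1 0 1 1

Derivation:
Roots: A B F
Mark A: refs=F null, marked=A
Mark B: refs=C D, marked=A B
Mark F: refs=null, marked=A B F
Mark C: refs=G, marked=A B C F
Mark D: refs=F G null, marked=A B C D F
Mark G: refs=D null, marked=A B C D F G
Unmarked (collected): E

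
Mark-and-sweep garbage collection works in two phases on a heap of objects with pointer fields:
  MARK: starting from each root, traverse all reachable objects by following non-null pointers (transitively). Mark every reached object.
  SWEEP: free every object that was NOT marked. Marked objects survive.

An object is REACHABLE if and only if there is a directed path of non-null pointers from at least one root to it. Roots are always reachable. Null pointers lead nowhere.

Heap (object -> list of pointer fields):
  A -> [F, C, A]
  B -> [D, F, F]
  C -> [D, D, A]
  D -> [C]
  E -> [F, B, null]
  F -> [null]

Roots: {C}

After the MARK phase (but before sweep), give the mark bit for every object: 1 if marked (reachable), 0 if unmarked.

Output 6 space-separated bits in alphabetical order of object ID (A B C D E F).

Answer: 1 0 1 1 0 1

Derivation:
Roots: C
Mark C: refs=D D A, marked=C
Mark D: refs=C, marked=C D
Mark A: refs=F C A, marked=A C D
Mark F: refs=null, marked=A C D F
Unmarked (collected): B E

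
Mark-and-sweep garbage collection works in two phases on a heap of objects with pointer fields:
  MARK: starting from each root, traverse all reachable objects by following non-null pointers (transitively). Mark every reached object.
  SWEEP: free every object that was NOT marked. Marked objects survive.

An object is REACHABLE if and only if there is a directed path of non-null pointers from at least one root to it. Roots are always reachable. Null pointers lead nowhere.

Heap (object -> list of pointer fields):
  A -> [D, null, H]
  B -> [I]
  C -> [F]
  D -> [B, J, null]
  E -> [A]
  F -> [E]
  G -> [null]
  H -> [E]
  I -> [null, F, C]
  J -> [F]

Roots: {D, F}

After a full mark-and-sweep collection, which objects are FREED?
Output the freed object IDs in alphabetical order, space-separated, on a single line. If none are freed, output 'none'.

Roots: D F
Mark D: refs=B J null, marked=D
Mark F: refs=E, marked=D F
Mark B: refs=I, marked=B D F
Mark J: refs=F, marked=B D F J
Mark E: refs=A, marked=B D E F J
Mark I: refs=null F C, marked=B D E F I J
Mark A: refs=D null H, marked=A B D E F I J
Mark C: refs=F, marked=A B C D E F I J
Mark H: refs=E, marked=A B C D E F H I J
Unmarked (collected): G

Answer: G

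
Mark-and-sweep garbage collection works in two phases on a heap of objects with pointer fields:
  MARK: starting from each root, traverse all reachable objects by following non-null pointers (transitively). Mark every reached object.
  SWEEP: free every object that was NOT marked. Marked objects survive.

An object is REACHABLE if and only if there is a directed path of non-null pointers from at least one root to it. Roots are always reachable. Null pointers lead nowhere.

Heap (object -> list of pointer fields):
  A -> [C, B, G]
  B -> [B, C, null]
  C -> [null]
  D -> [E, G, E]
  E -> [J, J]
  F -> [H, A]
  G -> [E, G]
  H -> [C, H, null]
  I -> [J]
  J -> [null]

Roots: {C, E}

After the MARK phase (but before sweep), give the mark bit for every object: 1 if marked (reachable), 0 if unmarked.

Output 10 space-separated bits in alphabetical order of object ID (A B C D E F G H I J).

Roots: C E
Mark C: refs=null, marked=C
Mark E: refs=J J, marked=C E
Mark J: refs=null, marked=C E J
Unmarked (collected): A B D F G H I

Answer: 0 0 1 0 1 0 0 0 0 1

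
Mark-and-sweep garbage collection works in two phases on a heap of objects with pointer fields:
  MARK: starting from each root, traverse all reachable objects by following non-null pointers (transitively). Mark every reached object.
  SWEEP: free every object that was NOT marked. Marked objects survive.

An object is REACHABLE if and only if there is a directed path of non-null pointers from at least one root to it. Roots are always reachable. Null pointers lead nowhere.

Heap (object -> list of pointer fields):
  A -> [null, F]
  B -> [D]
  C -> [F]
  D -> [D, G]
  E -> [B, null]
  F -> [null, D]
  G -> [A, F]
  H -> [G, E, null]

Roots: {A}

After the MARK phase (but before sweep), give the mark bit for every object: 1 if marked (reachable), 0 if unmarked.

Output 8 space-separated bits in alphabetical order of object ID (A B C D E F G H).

Roots: A
Mark A: refs=null F, marked=A
Mark F: refs=null D, marked=A F
Mark D: refs=D G, marked=A D F
Mark G: refs=A F, marked=A D F G
Unmarked (collected): B C E H

Answer: 1 0 0 1 0 1 1 0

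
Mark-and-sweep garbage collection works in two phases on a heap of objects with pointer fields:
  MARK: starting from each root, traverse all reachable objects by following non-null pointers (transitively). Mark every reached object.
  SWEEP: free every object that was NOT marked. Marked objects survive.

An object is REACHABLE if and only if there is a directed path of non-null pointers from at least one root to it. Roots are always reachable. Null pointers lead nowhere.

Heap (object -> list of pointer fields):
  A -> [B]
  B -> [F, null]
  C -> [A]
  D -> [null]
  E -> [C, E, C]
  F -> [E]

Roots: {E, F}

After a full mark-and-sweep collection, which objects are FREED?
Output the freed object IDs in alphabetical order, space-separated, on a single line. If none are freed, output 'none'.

Answer: D

Derivation:
Roots: E F
Mark E: refs=C E C, marked=E
Mark F: refs=E, marked=E F
Mark C: refs=A, marked=C E F
Mark A: refs=B, marked=A C E F
Mark B: refs=F null, marked=A B C E F
Unmarked (collected): D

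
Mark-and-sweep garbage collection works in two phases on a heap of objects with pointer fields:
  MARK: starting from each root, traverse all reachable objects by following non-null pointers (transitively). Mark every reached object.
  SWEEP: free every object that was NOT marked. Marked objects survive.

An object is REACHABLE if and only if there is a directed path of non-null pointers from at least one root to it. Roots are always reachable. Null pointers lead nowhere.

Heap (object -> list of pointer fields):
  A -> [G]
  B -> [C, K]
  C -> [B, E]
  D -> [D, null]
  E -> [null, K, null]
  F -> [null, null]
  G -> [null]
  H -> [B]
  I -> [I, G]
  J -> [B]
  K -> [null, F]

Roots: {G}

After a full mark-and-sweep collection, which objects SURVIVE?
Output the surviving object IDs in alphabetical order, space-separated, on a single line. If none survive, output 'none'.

Answer: G

Derivation:
Roots: G
Mark G: refs=null, marked=G
Unmarked (collected): A B C D E F H I J K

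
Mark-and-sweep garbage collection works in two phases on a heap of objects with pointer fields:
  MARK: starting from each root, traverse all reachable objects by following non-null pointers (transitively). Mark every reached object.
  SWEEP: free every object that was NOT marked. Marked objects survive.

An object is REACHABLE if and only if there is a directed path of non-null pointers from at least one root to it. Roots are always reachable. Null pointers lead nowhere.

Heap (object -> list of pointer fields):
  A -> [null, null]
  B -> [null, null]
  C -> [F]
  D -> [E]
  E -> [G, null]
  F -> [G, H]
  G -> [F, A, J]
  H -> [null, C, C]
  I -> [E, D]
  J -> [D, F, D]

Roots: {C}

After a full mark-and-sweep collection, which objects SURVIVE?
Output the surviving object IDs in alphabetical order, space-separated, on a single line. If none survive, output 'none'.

Roots: C
Mark C: refs=F, marked=C
Mark F: refs=G H, marked=C F
Mark G: refs=F A J, marked=C F G
Mark H: refs=null C C, marked=C F G H
Mark A: refs=null null, marked=A C F G H
Mark J: refs=D F D, marked=A C F G H J
Mark D: refs=E, marked=A C D F G H J
Mark E: refs=G null, marked=A C D E F G H J
Unmarked (collected): B I

Answer: A C D E F G H J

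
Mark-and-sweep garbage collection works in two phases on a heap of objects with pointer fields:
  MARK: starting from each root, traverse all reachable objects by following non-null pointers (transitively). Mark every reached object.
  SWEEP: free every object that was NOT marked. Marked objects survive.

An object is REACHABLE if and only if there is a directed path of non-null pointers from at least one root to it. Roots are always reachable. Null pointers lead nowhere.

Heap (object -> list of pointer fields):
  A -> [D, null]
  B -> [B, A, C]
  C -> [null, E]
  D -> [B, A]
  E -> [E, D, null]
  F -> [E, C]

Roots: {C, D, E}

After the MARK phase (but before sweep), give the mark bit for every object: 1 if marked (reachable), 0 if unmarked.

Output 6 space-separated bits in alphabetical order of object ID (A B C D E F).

Roots: C D E
Mark C: refs=null E, marked=C
Mark D: refs=B A, marked=C D
Mark E: refs=E D null, marked=C D E
Mark B: refs=B A C, marked=B C D E
Mark A: refs=D null, marked=A B C D E
Unmarked (collected): F

Answer: 1 1 1 1 1 0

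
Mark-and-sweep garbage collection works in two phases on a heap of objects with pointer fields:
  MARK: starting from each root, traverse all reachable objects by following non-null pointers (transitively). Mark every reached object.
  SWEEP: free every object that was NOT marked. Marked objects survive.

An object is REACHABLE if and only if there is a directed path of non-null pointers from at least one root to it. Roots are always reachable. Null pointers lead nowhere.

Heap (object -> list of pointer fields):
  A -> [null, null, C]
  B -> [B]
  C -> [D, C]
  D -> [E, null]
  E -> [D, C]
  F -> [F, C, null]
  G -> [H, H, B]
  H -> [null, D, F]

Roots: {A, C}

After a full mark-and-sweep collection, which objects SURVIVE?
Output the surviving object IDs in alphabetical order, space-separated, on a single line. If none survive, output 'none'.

Answer: A C D E

Derivation:
Roots: A C
Mark A: refs=null null C, marked=A
Mark C: refs=D C, marked=A C
Mark D: refs=E null, marked=A C D
Mark E: refs=D C, marked=A C D E
Unmarked (collected): B F G H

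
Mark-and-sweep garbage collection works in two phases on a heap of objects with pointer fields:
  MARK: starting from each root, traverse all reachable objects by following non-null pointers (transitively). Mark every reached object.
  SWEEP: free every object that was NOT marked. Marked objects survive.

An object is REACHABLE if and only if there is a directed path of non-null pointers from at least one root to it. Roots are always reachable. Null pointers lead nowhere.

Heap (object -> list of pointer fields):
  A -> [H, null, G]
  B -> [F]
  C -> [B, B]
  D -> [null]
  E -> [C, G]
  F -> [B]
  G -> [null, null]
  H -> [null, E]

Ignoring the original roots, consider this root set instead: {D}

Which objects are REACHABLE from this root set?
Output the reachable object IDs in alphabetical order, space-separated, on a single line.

Roots: D
Mark D: refs=null, marked=D
Unmarked (collected): A B C E F G H

Answer: D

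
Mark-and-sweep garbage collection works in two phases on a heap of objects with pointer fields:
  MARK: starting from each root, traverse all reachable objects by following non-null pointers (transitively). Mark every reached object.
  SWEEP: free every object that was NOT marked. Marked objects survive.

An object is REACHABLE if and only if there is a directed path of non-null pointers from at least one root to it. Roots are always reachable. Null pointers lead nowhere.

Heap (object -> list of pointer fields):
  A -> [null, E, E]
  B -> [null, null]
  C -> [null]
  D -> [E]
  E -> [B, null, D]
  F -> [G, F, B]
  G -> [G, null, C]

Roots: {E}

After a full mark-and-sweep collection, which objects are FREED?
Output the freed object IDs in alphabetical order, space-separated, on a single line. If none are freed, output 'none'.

Roots: E
Mark E: refs=B null D, marked=E
Mark B: refs=null null, marked=B E
Mark D: refs=E, marked=B D E
Unmarked (collected): A C F G

Answer: A C F G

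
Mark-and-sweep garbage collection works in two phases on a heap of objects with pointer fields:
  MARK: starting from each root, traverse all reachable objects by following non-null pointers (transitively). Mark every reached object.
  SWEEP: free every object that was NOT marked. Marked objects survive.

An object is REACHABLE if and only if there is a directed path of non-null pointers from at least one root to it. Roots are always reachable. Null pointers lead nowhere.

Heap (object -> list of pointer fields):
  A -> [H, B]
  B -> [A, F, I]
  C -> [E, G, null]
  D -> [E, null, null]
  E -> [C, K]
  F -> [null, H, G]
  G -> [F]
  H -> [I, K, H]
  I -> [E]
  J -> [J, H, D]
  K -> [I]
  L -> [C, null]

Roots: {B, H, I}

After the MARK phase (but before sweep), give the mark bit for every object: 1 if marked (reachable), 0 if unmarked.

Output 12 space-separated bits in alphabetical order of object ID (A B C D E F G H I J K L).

Roots: B H I
Mark B: refs=A F I, marked=B
Mark H: refs=I K H, marked=B H
Mark I: refs=E, marked=B H I
Mark A: refs=H B, marked=A B H I
Mark F: refs=null H G, marked=A B F H I
Mark K: refs=I, marked=A B F H I K
Mark E: refs=C K, marked=A B E F H I K
Mark G: refs=F, marked=A B E F G H I K
Mark C: refs=E G null, marked=A B C E F G H I K
Unmarked (collected): D J L

Answer: 1 1 1 0 1 1 1 1 1 0 1 0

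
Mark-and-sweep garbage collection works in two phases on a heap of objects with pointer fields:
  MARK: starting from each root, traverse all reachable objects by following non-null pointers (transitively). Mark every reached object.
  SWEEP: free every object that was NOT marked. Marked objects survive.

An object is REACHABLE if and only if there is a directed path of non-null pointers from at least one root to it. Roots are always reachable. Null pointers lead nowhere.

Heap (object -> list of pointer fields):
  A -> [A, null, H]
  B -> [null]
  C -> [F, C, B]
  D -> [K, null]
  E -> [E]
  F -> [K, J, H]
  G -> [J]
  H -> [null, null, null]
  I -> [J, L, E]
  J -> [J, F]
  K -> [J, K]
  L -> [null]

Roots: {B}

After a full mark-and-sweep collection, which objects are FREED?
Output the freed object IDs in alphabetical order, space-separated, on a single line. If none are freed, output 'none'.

Answer: A C D E F G H I J K L

Derivation:
Roots: B
Mark B: refs=null, marked=B
Unmarked (collected): A C D E F G H I J K L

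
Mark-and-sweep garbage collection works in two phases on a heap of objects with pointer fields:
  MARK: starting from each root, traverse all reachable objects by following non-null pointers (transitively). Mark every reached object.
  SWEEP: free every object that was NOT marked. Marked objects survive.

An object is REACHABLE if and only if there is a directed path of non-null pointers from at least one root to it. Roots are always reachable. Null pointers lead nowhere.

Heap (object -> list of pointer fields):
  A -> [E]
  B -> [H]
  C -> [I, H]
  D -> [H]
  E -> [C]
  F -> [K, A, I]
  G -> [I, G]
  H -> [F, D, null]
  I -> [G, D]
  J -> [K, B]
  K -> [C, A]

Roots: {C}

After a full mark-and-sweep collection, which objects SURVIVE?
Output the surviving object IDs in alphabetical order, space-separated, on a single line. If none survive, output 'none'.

Answer: A C D E F G H I K

Derivation:
Roots: C
Mark C: refs=I H, marked=C
Mark I: refs=G D, marked=C I
Mark H: refs=F D null, marked=C H I
Mark G: refs=I G, marked=C G H I
Mark D: refs=H, marked=C D G H I
Mark F: refs=K A I, marked=C D F G H I
Mark K: refs=C A, marked=C D F G H I K
Mark A: refs=E, marked=A C D F G H I K
Mark E: refs=C, marked=A C D E F G H I K
Unmarked (collected): B J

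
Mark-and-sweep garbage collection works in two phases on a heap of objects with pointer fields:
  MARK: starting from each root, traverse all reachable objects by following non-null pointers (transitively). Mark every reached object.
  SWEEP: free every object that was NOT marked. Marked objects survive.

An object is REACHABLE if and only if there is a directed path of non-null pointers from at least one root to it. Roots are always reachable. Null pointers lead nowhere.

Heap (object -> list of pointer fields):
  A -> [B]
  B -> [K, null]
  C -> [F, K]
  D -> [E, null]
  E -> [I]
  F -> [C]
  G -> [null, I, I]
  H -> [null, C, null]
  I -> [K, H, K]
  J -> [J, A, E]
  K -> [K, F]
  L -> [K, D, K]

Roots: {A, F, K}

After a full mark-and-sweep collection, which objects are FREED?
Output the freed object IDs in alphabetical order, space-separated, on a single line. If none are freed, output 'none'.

Answer: D E G H I J L

Derivation:
Roots: A F K
Mark A: refs=B, marked=A
Mark F: refs=C, marked=A F
Mark K: refs=K F, marked=A F K
Mark B: refs=K null, marked=A B F K
Mark C: refs=F K, marked=A B C F K
Unmarked (collected): D E G H I J L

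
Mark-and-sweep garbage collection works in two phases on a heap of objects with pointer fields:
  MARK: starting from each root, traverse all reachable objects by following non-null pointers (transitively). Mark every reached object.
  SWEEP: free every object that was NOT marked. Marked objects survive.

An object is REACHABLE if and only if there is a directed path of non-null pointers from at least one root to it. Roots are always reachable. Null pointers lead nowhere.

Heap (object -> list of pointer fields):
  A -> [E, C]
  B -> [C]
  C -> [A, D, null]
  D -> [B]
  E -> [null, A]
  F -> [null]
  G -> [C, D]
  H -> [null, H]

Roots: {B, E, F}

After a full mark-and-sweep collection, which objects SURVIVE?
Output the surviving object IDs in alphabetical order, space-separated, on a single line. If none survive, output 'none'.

Answer: A B C D E F

Derivation:
Roots: B E F
Mark B: refs=C, marked=B
Mark E: refs=null A, marked=B E
Mark F: refs=null, marked=B E F
Mark C: refs=A D null, marked=B C E F
Mark A: refs=E C, marked=A B C E F
Mark D: refs=B, marked=A B C D E F
Unmarked (collected): G H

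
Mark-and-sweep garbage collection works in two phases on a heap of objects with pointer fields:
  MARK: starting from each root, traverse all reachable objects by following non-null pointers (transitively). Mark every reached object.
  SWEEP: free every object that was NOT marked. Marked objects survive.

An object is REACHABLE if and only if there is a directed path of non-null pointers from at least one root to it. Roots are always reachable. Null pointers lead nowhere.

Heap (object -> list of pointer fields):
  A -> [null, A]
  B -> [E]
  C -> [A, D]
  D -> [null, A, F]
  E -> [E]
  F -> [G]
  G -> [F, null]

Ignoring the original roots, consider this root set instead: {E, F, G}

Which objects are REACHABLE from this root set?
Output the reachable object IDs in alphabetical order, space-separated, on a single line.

Roots: E F G
Mark E: refs=E, marked=E
Mark F: refs=G, marked=E F
Mark G: refs=F null, marked=E F G
Unmarked (collected): A B C D

Answer: E F G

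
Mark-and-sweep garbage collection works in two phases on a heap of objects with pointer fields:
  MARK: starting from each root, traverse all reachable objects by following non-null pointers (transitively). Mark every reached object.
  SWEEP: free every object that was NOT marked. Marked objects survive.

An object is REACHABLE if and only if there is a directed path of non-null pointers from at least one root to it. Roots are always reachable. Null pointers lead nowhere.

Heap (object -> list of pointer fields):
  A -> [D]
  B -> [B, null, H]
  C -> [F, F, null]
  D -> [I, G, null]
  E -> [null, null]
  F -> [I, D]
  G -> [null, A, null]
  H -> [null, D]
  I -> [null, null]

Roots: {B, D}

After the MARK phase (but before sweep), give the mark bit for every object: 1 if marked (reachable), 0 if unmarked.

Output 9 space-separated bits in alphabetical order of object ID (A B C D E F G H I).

Answer: 1 1 0 1 0 0 1 1 1

Derivation:
Roots: B D
Mark B: refs=B null H, marked=B
Mark D: refs=I G null, marked=B D
Mark H: refs=null D, marked=B D H
Mark I: refs=null null, marked=B D H I
Mark G: refs=null A null, marked=B D G H I
Mark A: refs=D, marked=A B D G H I
Unmarked (collected): C E F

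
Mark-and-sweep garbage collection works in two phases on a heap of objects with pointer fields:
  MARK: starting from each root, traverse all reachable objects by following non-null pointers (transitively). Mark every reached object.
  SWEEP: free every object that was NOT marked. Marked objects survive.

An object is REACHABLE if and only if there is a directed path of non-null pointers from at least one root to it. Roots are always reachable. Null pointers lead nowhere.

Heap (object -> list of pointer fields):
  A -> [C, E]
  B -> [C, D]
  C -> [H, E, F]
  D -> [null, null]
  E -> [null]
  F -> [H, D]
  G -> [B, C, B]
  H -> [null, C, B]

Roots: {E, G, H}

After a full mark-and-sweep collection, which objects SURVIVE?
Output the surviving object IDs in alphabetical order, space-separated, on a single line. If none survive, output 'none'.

Answer: B C D E F G H

Derivation:
Roots: E G H
Mark E: refs=null, marked=E
Mark G: refs=B C B, marked=E G
Mark H: refs=null C B, marked=E G H
Mark B: refs=C D, marked=B E G H
Mark C: refs=H E F, marked=B C E G H
Mark D: refs=null null, marked=B C D E G H
Mark F: refs=H D, marked=B C D E F G H
Unmarked (collected): A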